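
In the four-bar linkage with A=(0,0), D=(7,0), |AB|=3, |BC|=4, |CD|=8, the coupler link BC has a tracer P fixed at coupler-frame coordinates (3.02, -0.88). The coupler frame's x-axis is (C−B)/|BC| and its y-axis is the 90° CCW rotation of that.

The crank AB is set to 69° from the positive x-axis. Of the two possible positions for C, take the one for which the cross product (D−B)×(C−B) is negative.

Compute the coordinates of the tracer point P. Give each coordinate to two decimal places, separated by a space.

-1.23 0.66

A=(0,0), D=(7.00,0)
B = A + 3.00·(cos69°, sin69°) = (1.0751, 2.8007)
|BD| = 6.5535
circle(B,4.00) ∩ circle(D,8.00): a=-0.3854, h=3.9814
  candidates: C₊=(2.4282,6.5649) cross=26.092; C₋=(-0.9748,-0.6340) cross=-26.092
  mode - wants cross < 0 → take C=(-0.9748,-0.6340) (cross=-26.092)
ex = (C−B)/|BC| = (-0.5125,-0.8587); ey = (0.8587,-0.5125)
P = B + 3.02·ex + -0.88·ey = (-1.2283,0.6585)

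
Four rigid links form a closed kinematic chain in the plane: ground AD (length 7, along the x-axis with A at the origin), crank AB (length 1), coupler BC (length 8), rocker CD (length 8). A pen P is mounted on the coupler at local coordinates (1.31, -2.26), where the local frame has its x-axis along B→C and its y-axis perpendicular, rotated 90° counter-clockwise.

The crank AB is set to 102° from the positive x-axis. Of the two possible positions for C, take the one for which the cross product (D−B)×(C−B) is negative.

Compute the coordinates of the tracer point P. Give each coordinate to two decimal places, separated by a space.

A=(0,0), D=(7.00,0)
B = A + 1.00·(cos102°, sin102°) = (-0.2079, 0.9781)
|BD| = 7.2740
circle(B,8.00) ∩ circle(D,8.00): a=3.6370, h=7.1255
  candidates: C₊=(4.3542,7.5498) cross=51.831; C₋=(2.4379,-6.5717) cross=-51.831
  mode - wants cross < 0 → take C=(2.4379,-6.5717) (cross=-51.831)
ex = (C−B)/|BC| = (0.3307,-0.9437); ey = (0.9437,0.3307)
P = B + 1.31·ex + -2.26·ey = (-1.9075,-1.0056)

-1.91 -1.01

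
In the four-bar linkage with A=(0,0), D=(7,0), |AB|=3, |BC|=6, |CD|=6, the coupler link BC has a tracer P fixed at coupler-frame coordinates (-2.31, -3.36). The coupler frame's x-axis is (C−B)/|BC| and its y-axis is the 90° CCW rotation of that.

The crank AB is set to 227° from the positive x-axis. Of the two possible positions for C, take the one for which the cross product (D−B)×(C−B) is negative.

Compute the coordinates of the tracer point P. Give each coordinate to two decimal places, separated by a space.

A=(0,0), D=(7.00,0)
B = A + 3.00·(cos227°, sin227°) = (-2.0460, -2.1941)
|BD| = 9.3083
circle(B,6.00) ∩ circle(D,6.00): a=4.6541, h=3.7867
  candidates: C₊=(1.5844,2.5830) cross=35.248; C₋=(3.3696,-4.7770) cross=-35.248
  mode - wants cross < 0 → take C=(3.3696,-4.7770) (cross=-35.248)
ex = (C−B)/|BC| = (0.9026,-0.4305); ey = (0.4305,0.9026)
P = B + -2.31·ex + -3.36·ey = (-5.5774,-4.2323)

-5.58 -4.23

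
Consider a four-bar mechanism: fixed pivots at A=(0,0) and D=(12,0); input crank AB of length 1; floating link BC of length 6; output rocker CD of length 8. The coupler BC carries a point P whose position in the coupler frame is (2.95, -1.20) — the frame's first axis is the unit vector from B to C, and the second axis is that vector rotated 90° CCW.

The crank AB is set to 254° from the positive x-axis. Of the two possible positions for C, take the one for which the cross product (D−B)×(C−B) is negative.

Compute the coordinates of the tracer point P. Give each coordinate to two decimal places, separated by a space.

A=(0,0), D=(12.00,0)
B = A + 1.00·(cos254°, sin254°) = (-0.2756, -0.9613)
|BD| = 12.3132
circle(B,6.00) ∩ circle(D,8.00): a=5.0196, h=3.2869
  candidates: C₊=(4.4721,2.7074) cross=40.472; C₋=(4.9853,-3.8462) cross=-40.472
  mode - wants cross < 0 → take C=(4.9853,-3.8462) (cross=-40.472)
ex = (C−B)/|BC| = (0.8768,-0.4808); ey = (0.4808,0.8768)
P = B + 2.95·ex + -1.20·ey = (1.7340,-3.4319)

1.73 -3.43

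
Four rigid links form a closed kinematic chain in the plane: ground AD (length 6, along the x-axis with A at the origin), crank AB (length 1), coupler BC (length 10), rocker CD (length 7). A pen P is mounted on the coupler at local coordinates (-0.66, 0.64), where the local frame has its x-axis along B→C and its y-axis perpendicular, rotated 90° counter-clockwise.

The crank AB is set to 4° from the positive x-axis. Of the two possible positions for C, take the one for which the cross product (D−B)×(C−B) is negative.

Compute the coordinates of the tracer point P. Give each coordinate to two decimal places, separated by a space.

A=(0,0), D=(6.00,0)
B = A + 1.00·(cos4°, sin4°) = (0.9976, 0.0698)
|BD| = 5.0029
circle(B,10.00) ∩ circle(D,7.00): a=7.5985, h=6.5010
  candidates: C₊=(8.6860,6.4642) cross=32.524; C₋=(8.5047,-6.5366) cross=-32.524
  mode - wants cross < 0 → take C=(8.5047,-6.5366) (cross=-32.524)
ex = (C−B)/|BC| = (0.7507,-0.6606); ey = (0.6606,0.7507)
P = B + -0.66·ex + 0.64·ey = (0.9249,0.9862)

0.92 0.99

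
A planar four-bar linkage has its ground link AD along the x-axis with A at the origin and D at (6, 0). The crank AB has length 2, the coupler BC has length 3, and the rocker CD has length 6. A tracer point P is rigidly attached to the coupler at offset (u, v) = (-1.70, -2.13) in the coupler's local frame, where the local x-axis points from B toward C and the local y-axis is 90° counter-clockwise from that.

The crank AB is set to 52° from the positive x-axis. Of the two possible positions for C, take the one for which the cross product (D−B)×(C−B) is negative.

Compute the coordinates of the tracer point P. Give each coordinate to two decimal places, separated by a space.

-0.12 3.94

A=(0,0), D=(6.00,0)
B = A + 2.00·(cos52°, sin52°) = (1.2313, 1.5760)
|BD| = 5.0224
circle(B,3.00) ∩ circle(D,6.00): a=-0.1768, h=2.9948
  candidates: C₊=(2.0032,4.4750) cross=15.041; C₋=(0.1237,-1.2120) cross=-15.041
  mode - wants cross < 0 → take C=(0.1237,-1.2120) (cross=-15.041)
ex = (C−B)/|BC| = (-0.3692,-0.9293); ey = (0.9293,-0.3692)
P = B + -1.70·ex + -2.13·ey = (-0.1205,3.9423)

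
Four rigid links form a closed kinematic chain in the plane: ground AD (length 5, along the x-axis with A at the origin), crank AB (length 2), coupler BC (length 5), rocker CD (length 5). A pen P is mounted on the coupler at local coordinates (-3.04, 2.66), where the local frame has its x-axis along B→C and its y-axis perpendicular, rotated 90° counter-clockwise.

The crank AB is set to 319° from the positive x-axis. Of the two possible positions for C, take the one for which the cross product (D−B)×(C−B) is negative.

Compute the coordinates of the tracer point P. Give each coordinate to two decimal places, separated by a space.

1.42 2.73

A=(0,0), D=(5.00,0)
B = A + 2.00·(cos319°, sin319°) = (1.5094, -1.3121)
|BD| = 3.7290
circle(B,5.00) ∩ circle(D,5.00): a=1.8645, h=4.6393
  candidates: C₊=(1.6223,3.6866) cross=17.300; C₋=(4.8871,-4.9987) cross=-17.300
  mode - wants cross < 0 → take C=(4.8871,-4.9987) (cross=-17.300)
ex = (C−B)/|BC| = (0.6755,-0.7373); ey = (0.7373,0.6755)
P = B + -3.04·ex + 2.66·ey = (1.4170,2.7263)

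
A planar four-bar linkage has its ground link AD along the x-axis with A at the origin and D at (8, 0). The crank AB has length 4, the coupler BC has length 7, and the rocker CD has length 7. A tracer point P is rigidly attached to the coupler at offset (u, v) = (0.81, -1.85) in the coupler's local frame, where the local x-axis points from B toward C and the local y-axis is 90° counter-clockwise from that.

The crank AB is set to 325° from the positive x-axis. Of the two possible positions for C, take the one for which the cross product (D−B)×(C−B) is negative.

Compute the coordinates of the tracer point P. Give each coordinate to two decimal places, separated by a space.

A=(0,0), D=(8.00,0)
B = A + 4.00·(cos325°, sin325°) = (3.2766, -2.2943)
|BD| = 5.2511
circle(B,7.00) ∩ circle(D,7.00): a=2.6256, h=6.4889
  candidates: C₊=(2.8032,4.6897) cross=34.074; C₋=(8.4734,-6.9840) cross=-34.074
  mode - wants cross < 0 → take C=(8.4734,-6.9840) (cross=-34.074)
ex = (C−B)/|BC| = (0.7424,-0.6700); ey = (0.6700,0.7424)
P = B + 0.81·ex + -1.85·ey = (2.6385,-4.2104)

2.64 -4.21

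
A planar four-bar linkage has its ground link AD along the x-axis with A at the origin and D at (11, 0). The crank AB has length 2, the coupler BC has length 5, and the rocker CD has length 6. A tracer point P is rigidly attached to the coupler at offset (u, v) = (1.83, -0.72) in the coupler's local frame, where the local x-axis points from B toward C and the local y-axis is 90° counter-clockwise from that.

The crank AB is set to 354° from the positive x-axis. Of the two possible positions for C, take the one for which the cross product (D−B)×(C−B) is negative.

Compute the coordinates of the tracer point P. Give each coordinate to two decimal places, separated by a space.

3.00 -1.89

A=(0,0), D=(11.00,0)
B = A + 2.00·(cos354°, sin354°) = (1.9890, -0.2091)
|BD| = 9.0134
circle(B,5.00) ∩ circle(D,6.00): a=3.8965, h=3.1333
  candidates: C₊=(5.8118,3.0137) cross=28.241; C₋=(5.9572,-3.2511) cross=-28.241
  mode - wants cross < 0 → take C=(5.9572,-3.2511) (cross=-28.241)
ex = (C−B)/|BC| = (0.7936,-0.6084); ey = (0.6084,0.7936)
P = B + 1.83·ex + -0.72·ey = (3.0033,-1.8939)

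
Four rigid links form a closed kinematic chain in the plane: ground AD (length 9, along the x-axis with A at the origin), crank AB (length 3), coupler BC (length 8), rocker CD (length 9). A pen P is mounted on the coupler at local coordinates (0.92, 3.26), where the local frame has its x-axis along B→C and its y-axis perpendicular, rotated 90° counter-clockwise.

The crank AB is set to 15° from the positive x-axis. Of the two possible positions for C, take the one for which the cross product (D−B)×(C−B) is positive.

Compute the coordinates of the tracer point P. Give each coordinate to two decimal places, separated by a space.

A=(0,0), D=(9.00,0)
B = A + 3.00·(cos15°, sin15°) = (2.8978, 0.7765)
|BD| = 6.1514
circle(B,8.00) ∩ circle(D,9.00): a=1.6939, h=7.8186
  candidates: C₊=(5.5650,8.3187) cross=48.096; C₋=(3.5913,-7.1934) cross=-48.096
  mode + wants cross > 0 → take C=(5.5650,8.3187) (cross=48.096)
ex = (C−B)/|BC| = (0.3334,0.9428); ey = (-0.9428,0.3334)
P = B + 0.92·ex + 3.26·ey = (0.1310,2.7307)

0.13 2.73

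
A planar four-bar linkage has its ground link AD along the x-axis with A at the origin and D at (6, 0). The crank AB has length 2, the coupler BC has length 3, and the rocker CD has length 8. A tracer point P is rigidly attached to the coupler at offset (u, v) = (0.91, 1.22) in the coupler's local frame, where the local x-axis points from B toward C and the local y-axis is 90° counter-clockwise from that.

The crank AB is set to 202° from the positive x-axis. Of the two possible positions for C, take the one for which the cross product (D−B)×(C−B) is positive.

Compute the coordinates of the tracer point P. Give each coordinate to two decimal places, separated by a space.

A=(0,0), D=(6.00,0)
B = A + 2.00·(cos202°, sin202°) = (-1.8544, -0.7492)
|BD| = 7.8900
circle(B,3.00) ∩ circle(D,8.00): a=0.4596, h=2.9646
  candidates: C₊=(-1.6784,2.2456) cross=23.391; C₋=(-1.1153,-3.6568) cross=-23.391
  mode + wants cross > 0 → take C=(-1.6784,2.2456) (cross=23.391)
ex = (C−B)/|BC| = (0.0587,0.9983); ey = (-0.9983,0.0587)
P = B + 0.91·ex + 1.22·ey = (-3.0189,0.2308)

-3.02 0.23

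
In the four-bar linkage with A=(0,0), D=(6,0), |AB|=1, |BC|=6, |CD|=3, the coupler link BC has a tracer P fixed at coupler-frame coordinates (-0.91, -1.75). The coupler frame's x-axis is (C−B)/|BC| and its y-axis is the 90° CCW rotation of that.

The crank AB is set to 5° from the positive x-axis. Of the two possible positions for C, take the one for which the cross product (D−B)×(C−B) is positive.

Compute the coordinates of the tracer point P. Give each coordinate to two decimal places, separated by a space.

1.05 -1.88

A=(0,0), D=(6.00,0)
B = A + 1.00·(cos5°, sin5°) = (0.9962, 0.0872)
|BD| = 5.0046
circle(B,6.00) ∩ circle(D,3.00): a=5.1998, h=2.9936
  candidates: C₊=(6.2474,2.9898) cross=14.982; C₋=(6.1431,-2.9966) cross=-14.982
  mode + wants cross > 0 → take C=(6.2474,2.9898) (cross=14.982)
ex = (C−B)/|BC| = (0.8752,0.4838); ey = (-0.4838,0.8752)
P = B + -0.91·ex + -1.75·ey = (1.0464,-1.8847)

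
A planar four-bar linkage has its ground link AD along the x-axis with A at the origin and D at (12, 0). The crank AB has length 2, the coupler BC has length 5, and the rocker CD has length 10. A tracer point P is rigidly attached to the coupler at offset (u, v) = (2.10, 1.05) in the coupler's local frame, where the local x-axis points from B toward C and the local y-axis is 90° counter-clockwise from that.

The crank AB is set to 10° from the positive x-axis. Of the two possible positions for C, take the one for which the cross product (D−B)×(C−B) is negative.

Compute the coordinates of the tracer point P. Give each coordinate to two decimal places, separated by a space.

3.46 -1.47

A=(0,0), D=(12.00,0)
B = A + 2.00·(cos10°, sin10°) = (1.9696, 0.3473)
|BD| = 10.0364
circle(B,5.00) ∩ circle(D,10.00): a=1.2818, h=4.8329
  candidates: C₊=(3.4179,5.1330) cross=48.505; C₋=(3.0834,-4.5271) cross=-48.505
  mode - wants cross < 0 → take C=(3.0834,-4.5271) (cross=-48.505)
ex = (C−B)/|BC| = (0.2228,-0.9749); ey = (0.9749,0.2228)
P = B + 2.10·ex + 1.05·ey = (3.4610,-1.4660)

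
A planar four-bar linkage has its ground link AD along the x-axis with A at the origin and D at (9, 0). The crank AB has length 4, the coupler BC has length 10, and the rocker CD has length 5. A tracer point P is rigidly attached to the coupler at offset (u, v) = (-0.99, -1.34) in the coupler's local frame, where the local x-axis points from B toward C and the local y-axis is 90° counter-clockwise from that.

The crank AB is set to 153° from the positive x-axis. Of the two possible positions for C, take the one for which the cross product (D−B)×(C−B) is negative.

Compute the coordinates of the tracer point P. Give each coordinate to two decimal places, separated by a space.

-5.09 1.14

A=(0,0), D=(9.00,0)
B = A + 4.00·(cos153°, sin153°) = (-3.5640, 1.8160)
|BD| = 12.6946
circle(B,10.00) ∩ circle(D,5.00): a=9.3013, h=3.6723
  candidates: C₊=(6.1669,4.1199) cross=46.618; C₋=(5.1163,-3.1491) cross=-46.618
  mode - wants cross < 0 → take C=(5.1163,-3.1491) (cross=-46.618)
ex = (C−B)/|BC| = (0.8680,-0.4965); ey = (0.4965,0.8680)
P = B + -0.99·ex + -1.34·ey = (-5.0887,1.1443)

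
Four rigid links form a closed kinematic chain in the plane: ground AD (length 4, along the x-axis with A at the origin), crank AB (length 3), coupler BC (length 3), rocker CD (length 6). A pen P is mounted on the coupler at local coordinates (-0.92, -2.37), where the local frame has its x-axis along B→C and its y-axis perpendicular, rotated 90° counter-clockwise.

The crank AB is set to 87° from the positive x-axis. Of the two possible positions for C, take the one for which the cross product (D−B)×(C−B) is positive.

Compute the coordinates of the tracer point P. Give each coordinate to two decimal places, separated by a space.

1.70 0.97

A=(0,0), D=(4.00,0)
B = A + 3.00·(cos87°, sin87°) = (0.1570, 2.9959)
|BD| = 4.8728
circle(B,3.00) ∩ circle(D,6.00): a=-0.3341, h=2.9813
  candidates: C₊=(1.7265,5.5526) cross=14.527; C₋=(-1.9395,0.8500) cross=-14.527
  mode + wants cross > 0 → take C=(1.7265,5.5526) (cross=14.527)
ex = (C−B)/|BC| = (0.5232,0.8522); ey = (-0.8522,0.5232)
P = B + -0.92·ex + -2.37·ey = (1.6955,0.9719)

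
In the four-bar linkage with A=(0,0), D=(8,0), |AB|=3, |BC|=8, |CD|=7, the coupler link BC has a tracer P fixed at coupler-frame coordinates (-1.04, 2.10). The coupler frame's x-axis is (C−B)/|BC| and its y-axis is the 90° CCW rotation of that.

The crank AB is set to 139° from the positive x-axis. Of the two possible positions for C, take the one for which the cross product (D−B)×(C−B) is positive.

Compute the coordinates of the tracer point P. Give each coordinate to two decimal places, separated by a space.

-4.24 3.23

A=(0,0), D=(8.00,0)
B = A + 3.00·(cos139°, sin139°) = (-2.2641, 1.9682)
|BD| = 10.4511
circle(B,8.00) ∩ circle(D,7.00): a=5.9432, h=5.3552
  candidates: C₊=(4.5812,6.1084) cross=55.968; C₋=(2.5642,-4.4105) cross=-55.968
  mode + wants cross > 0 → take C=(4.5812,6.1084) (cross=55.968)
ex = (C−B)/|BC| = (0.8557,0.5175); ey = (-0.5175,0.8557)
P = B + -1.04·ex + 2.10·ey = (-4.2408,3.2269)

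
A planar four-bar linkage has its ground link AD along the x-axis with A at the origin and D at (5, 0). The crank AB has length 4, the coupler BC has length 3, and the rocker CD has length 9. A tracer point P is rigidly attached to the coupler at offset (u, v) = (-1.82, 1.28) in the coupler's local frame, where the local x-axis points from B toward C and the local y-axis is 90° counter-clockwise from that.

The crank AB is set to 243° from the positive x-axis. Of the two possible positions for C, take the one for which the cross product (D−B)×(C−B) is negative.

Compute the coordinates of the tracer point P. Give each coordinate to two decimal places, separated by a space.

-0.92 -1.53

A=(0,0), D=(5.00,0)
B = A + 4.00·(cos243°, sin243°) = (-1.8160, -3.5640)
|BD| = 7.6915
circle(B,3.00) ∩ circle(D,9.00): a=-0.8347, h=2.8815
  candidates: C₊=(-3.8909,-1.3973) cross=22.163; C₋=(-1.2204,-6.5043) cross=-22.163
  mode - wants cross < 0 → take C=(-1.2204,-6.5043) (cross=-22.163)
ex = (C−B)/|BC| = (0.1985,-0.9801); ey = (0.9801,0.1985)
P = B + -1.82·ex + 1.28·ey = (-0.9227,-1.5262)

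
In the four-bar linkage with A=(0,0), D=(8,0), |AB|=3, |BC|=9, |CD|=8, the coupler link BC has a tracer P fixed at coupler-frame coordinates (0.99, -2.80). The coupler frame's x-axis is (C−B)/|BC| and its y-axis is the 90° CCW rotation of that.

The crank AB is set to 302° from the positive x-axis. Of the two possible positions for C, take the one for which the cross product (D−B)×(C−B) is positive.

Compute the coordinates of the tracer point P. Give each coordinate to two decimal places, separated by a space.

A=(0,0), D=(8.00,0)
B = A + 3.00·(cos302°, sin302°) = (1.5898, -2.5441)
|BD| = 6.8967
circle(B,9.00) ∩ circle(D,8.00): a=4.6808, h=7.6870
  candidates: C₊=(3.1047,6.3274) cross=53.015; C₋=(8.7761,-7.9623) cross=-53.015
  mode + wants cross > 0 → take C=(3.1047,6.3274) (cross=53.015)
ex = (C−B)/|BC| = (0.1683,0.9857); ey = (-0.9857,0.1683)
P = B + 0.99·ex + -2.80·ey = (4.5165,-2.0396)

4.52 -2.04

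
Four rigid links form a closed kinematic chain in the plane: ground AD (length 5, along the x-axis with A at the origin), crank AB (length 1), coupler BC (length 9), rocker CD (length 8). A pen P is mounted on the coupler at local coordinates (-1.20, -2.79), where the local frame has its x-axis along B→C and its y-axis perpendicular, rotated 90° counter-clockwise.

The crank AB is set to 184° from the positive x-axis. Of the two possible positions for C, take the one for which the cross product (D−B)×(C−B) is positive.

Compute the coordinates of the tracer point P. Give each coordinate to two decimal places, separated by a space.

A=(0,0), D=(5.00,0)
B = A + 1.00·(cos184°, sin184°) = (-0.9976, -0.0698)
|BD| = 5.9980
circle(B,9.00) ∩ circle(D,8.00): a=4.4161, h=7.8421
  candidates: C₊=(3.3271,7.8231) cross=47.036; C₋=(3.5095,-7.8599) cross=-47.036
  mode + wants cross > 0 → take C=(3.3271,7.8231) (cross=47.036)
ex = (C−B)/|BC| = (0.4805,0.8770); ey = (-0.8770,0.4805)
P = B + -1.20·ex + -2.79·ey = (0.8726,-2.4628)

0.87 -2.46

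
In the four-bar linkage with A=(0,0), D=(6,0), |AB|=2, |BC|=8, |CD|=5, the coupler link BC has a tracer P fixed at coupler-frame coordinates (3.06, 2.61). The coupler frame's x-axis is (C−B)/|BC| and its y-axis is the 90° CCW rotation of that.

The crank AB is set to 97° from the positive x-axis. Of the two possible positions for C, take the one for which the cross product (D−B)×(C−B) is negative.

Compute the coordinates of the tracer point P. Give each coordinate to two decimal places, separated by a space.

3.63 0.89

A=(0,0), D=(6.00,0)
B = A + 2.00·(cos97°, sin97°) = (-0.2437, 1.9851)
|BD| = 6.5517
circle(B,8.00) ∩ circle(D,5.00): a=6.2522, h=4.9910
  candidates: C₊=(7.2268,4.8472) cross=32.700; C₋=(4.2023,-4.6657) cross=-32.700
  mode - wants cross < 0 → take C=(4.2023,-4.6657) (cross=-32.700)
ex = (C−B)/|BC| = (0.5558,-0.8313); ey = (0.8313,0.5558)
P = B + 3.06·ex + 2.61·ey = (3.6267,0.8917)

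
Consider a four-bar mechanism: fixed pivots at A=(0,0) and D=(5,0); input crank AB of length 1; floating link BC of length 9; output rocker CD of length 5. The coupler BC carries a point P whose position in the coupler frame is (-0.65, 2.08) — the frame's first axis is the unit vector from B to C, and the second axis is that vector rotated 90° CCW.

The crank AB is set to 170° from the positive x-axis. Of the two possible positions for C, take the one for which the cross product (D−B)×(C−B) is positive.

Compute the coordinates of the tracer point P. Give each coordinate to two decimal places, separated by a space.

A=(0,0), D=(5.00,0)
B = A + 1.00·(cos170°, sin170°) = (-0.9848, 0.1736)
|BD| = 5.9873
circle(B,9.00) ∩ circle(D,5.00): a=7.6702, h=4.7083
  candidates: C₊=(6.8187,4.6575) cross=28.190; C₋=(6.5456,-4.7551) cross=-28.190
  mode + wants cross > 0 → take C=(6.8187,4.6575) (cross=28.190)
ex = (C−B)/|BC| = (0.8671,0.4982); ey = (-0.4982,0.8671)
P = B + -0.65·ex + 2.08·ey = (-2.5847,1.6533)

-2.58 1.65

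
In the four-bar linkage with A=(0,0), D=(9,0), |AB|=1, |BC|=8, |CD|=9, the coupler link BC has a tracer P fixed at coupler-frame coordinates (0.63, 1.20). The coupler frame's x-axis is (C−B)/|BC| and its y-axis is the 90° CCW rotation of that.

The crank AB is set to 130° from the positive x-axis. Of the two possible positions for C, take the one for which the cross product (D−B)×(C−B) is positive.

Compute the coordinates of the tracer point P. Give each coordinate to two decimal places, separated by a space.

-1.28 1.96

A=(0,0), D=(9.00,0)
B = A + 1.00·(cos130°, sin130°) = (-0.6428, 0.7660)
|BD| = 9.6732
circle(B,8.00) ∩ circle(D,9.00): a=3.9579, h=6.9524
  candidates: C₊=(3.8532,7.3831) cross=67.251; C₋=(2.7521,-6.4779) cross=-67.251
  mode + wants cross > 0 → take C=(3.8532,7.3831) (cross=67.251)
ex = (C−B)/|BC| = (0.5620,0.8271); ey = (-0.8271,0.5620)
P = B + 0.63·ex + 1.20·ey = (-1.2813,1.9615)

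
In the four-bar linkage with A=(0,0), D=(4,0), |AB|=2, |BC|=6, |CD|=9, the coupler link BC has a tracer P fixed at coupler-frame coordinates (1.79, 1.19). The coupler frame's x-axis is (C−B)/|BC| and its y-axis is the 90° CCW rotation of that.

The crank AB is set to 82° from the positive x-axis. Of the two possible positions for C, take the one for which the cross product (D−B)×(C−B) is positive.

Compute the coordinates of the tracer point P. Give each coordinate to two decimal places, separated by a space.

A=(0,0), D=(4.00,0)
B = A + 2.00·(cos82°, sin82°) = (0.2783, 1.9805)
|BD| = 4.2158
circle(B,6.00) ∩ circle(D,9.00): a=-3.2291, h=5.0570
  candidates: C₊=(-0.1966,7.9617) cross=21.319; C₋=(-4.9479,-0.9667) cross=-21.319
  mode + wants cross > 0 → take C=(-0.1966,7.9617) (cross=21.319)
ex = (C−B)/|BC| = (-0.0792,0.9969); ey = (-0.9969,-0.0792)
P = B + 1.79·ex + 1.19·ey = (-1.0496,3.6707)

-1.05 3.67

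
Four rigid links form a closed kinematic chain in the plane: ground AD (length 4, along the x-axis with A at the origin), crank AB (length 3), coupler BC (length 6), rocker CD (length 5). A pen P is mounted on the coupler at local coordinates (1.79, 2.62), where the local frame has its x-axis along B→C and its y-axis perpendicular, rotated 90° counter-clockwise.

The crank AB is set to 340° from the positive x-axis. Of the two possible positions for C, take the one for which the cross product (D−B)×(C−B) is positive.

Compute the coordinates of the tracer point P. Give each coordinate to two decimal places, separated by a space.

0.36 0.98

A=(0,0), D=(4.00,0)
B = A + 3.00·(cos340°, sin340°) = (2.8191, -1.0261)
|BD| = 1.5644
circle(B,6.00) ∩ circle(D,5.00): a=4.2979, h=4.1866
  candidates: C₊=(3.3175,4.9532) cross=6.550; C₋=(8.8094,-1.3675) cross=-6.550
  mode + wants cross > 0 → take C=(3.3175,4.9532) (cross=6.550)
ex = (C−B)/|BC| = (0.0831,0.9965); ey = (-0.9965,0.0831)
P = B + 1.79·ex + 2.62·ey = (0.3568,0.9754)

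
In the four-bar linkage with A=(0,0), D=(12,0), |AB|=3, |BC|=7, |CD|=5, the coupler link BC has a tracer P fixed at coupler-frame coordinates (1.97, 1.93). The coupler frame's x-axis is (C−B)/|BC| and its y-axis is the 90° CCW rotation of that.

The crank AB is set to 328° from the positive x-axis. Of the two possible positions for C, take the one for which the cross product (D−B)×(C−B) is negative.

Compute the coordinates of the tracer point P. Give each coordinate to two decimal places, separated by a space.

5.07 -0.48

A=(0,0), D=(12.00,0)
B = A + 3.00·(cos328°, sin328°) = (2.5441, -1.5898)
|BD| = 9.5886
circle(B,7.00) ∩ circle(D,5.00): a=6.0458, h=3.5283
  candidates: C₊=(7.9213,2.8920) cross=33.831; C₋=(9.0912,-4.0668) cross=-33.831
  mode - wants cross < 0 → take C=(9.0912,-4.0668) (cross=-33.831)
ex = (C−B)/|BC| = (0.9353,-0.3539); ey = (0.3539,0.9353)
P = B + 1.97·ex + 1.93·ey = (5.0696,-0.4818)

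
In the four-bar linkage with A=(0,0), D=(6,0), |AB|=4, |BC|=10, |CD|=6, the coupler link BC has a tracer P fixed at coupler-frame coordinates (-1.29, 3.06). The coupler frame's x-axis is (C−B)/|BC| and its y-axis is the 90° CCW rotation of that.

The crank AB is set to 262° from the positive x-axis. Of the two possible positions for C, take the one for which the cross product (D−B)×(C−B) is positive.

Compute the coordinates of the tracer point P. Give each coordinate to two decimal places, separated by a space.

A=(0,0), D=(6.00,0)
B = A + 4.00·(cos262°, sin262°) = (-0.5567, -3.9611)
|BD| = 7.6603
circle(B,10.00) ∩ circle(D,6.00): a=8.0075, h=5.9899
  candidates: C₊=(3.1999,5.3065) cross=45.885; C₋=(9.3945,-4.9474) cross=-45.885
  mode + wants cross > 0 → take C=(3.1999,5.3065) (cross=45.885)
ex = (C−B)/|BC| = (0.3757,0.9268); ey = (-0.9268,0.3757)
P = B + -1.29·ex + 3.06·ey = (-3.8772,-4.0071)

-3.88 -4.01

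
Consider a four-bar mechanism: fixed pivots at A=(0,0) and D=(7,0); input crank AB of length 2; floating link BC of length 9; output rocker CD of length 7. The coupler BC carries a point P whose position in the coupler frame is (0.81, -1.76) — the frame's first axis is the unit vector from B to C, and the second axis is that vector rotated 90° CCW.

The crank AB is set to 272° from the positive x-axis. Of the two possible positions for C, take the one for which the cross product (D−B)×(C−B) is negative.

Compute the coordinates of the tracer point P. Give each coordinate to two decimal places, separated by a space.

-0.23 -3.91

A=(0,0), D=(7.00,0)
B = A + 2.00·(cos272°, sin272°) = (0.0698, -1.9988)
|BD| = 7.2127
circle(B,9.00) ∩ circle(D,7.00): a=5.8247, h=6.8610
  candidates: C₊=(3.7650,6.2076) cross=49.486; C₋=(7.5677,-6.9769) cross=-49.486
  mode - wants cross < 0 → take C=(7.5677,-6.9769) (cross=-49.486)
ex = (C−B)/|BC| = (0.8331,-0.5531); ey = (0.5531,0.8331)
P = B + 0.81·ex + -1.76·ey = (-0.2289,-3.9131)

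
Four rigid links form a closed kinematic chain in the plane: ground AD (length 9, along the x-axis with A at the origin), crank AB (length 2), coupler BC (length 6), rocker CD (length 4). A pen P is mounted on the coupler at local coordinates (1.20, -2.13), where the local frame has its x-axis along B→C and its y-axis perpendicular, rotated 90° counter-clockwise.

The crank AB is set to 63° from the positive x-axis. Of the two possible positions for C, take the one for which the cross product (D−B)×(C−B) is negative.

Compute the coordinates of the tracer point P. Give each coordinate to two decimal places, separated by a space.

A=(0,0), D=(9.00,0)
B = A + 2.00·(cos63°, sin63°) = (0.9080, 1.7820)
|BD| = 8.2859
circle(B,6.00) ∩ circle(D,4.00): a=5.3498, h=2.7165
  candidates: C₊=(6.7168,3.2844) cross=22.509; C₋=(5.5484,-2.0215) cross=-22.509
  mode - wants cross < 0 → take C=(5.5484,-2.0215) (cross=-22.509)
ex = (C−B)/|BC| = (0.7734,-0.6339); ey = (0.6339,0.7734)
P = B + 1.20·ex + -2.13·ey = (0.4858,-0.6260)

0.49 -0.63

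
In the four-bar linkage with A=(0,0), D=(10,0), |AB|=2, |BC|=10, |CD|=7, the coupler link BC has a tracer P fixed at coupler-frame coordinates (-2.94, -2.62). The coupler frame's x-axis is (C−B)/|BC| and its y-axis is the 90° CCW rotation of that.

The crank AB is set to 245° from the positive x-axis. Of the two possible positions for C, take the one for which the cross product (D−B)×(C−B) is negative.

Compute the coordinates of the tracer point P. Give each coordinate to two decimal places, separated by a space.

A=(0,0), D=(10.00,0)
B = A + 2.00·(cos245°, sin245°) = (-0.8452, -1.8126)
|BD| = 10.9957
circle(B,10.00) ∩ circle(D,7.00): a=7.8169, h=6.2366
  candidates: C₊=(5.8367,5.6273) cross=68.576; C₋=(7.8928,-6.6753) cross=-68.576
  mode - wants cross < 0 → take C=(7.8928,-6.6753) (cross=-68.576)
ex = (C−B)/|BC| = (0.8738,-0.4863); ey = (0.4863,0.8738)
P = B + -2.94·ex + -2.62·ey = (-4.6883,-2.6724)

-4.69 -2.67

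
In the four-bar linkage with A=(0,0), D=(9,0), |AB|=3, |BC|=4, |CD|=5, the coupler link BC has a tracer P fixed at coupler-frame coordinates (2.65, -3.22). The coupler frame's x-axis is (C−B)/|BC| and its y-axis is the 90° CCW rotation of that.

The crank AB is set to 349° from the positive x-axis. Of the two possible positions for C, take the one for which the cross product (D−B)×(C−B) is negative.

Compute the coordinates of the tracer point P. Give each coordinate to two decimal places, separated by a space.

2.22 -4.68

A=(0,0), D=(9.00,0)
B = A + 3.00·(cos349°, sin349°) = (2.9449, -0.5724)
|BD| = 6.0821
circle(B,4.00) ∩ circle(D,5.00): a=2.3012, h=3.2718
  candidates: C₊=(4.9279,2.9014) cross=19.899; C₋=(5.5438,-3.6131) cross=-19.899
  mode - wants cross < 0 → take C=(5.5438,-3.6131) (cross=-19.899)
ex = (C−B)/|BC| = (0.6497,-0.7602); ey = (0.7602,0.6497)
P = B + 2.65·ex + -3.22·ey = (2.2189,-4.6790)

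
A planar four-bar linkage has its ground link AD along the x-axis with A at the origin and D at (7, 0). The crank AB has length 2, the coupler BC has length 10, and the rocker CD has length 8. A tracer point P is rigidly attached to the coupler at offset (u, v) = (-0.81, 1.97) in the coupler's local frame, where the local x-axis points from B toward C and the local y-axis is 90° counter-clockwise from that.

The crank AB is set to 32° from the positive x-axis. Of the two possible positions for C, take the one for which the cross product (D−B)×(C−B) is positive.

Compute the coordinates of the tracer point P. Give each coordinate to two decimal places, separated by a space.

-0.22 2.00

A=(0,0), D=(7.00,0)
B = A + 2.00·(cos32°, sin32°) = (1.6961, 1.0598)
|BD| = 5.4088
circle(B,10.00) ∩ circle(D,8.00): a=6.0323, h=7.9757
  candidates: C₊=(9.1743,7.6989) cross=43.138; C₋=(6.0486,-7.9432) cross=-43.138
  mode + wants cross > 0 → take C=(9.1743,7.6989) (cross=43.138)
ex = (C−B)/|BC| = (0.7478,0.6639); ey = (-0.6639,0.7478)
P = B + -0.81·ex + 1.97·ey = (-0.2175,1.9953)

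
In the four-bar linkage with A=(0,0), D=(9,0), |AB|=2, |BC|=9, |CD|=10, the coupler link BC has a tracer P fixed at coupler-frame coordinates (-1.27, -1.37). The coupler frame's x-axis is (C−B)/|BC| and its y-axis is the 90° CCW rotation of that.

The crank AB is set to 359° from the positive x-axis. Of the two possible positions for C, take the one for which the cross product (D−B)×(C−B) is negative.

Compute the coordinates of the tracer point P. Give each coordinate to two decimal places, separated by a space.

0.36 0.86

A=(0,0), D=(9.00,0)
B = A + 2.00·(cos359°, sin359°) = (1.9997, -0.0349)
|BD| = 7.0004
circle(B,9.00) ∩ circle(D,10.00): a=2.1431, h=8.7411
  candidates: C₊=(4.0992,8.7168) cross=61.191; C₋=(4.1864,-8.7652) cross=-61.191
  mode - wants cross < 0 → take C=(4.1864,-8.7652) (cross=-61.191)
ex = (C−B)/|BC| = (0.2430,-0.9700); ey = (0.9700,0.2430)
P = B + -1.27·ex + -1.37·ey = (0.3622,0.8642)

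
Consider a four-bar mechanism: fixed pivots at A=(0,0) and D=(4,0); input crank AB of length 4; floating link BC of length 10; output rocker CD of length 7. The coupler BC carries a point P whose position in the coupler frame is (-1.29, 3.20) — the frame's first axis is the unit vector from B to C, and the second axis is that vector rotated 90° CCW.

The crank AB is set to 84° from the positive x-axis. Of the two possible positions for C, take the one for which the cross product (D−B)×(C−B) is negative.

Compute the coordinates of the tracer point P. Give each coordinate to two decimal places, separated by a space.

A=(0,0), D=(4.00,0)
B = A + 4.00·(cos84°, sin84°) = (0.4181, 3.9781)
|BD| = 5.3530
circle(B,10.00) ∩ circle(D,7.00): a=7.4402, h=6.6816
  candidates: C₊=(10.3620,2.9198) cross=35.767; C₋=(0.4312,-6.0219) cross=-35.767
  mode - wants cross < 0 → take C=(0.4312,-6.0219) (cross=-35.767)
ex = (C−B)/|BC| = (0.0013,-1.0000); ey = (1.0000,0.0013)
P = B + -1.29·ex + 3.20·ey = (3.6164,5.2723)

3.62 5.27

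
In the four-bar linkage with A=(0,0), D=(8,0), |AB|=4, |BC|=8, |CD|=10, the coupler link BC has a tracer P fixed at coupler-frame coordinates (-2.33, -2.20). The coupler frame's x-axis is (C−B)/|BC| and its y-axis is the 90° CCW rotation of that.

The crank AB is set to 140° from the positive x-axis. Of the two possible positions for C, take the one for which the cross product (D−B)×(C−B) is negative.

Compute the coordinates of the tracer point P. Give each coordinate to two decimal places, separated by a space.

-5.87 4.12

A=(0,0), D=(8.00,0)
B = A + 4.00·(cos140°, sin140°) = (-3.0642, 2.5712)
|BD| = 11.3590
circle(B,8.00) ∩ circle(D,10.00): a=4.0949, h=6.8726
  candidates: C₊=(2.4800,8.3385) cross=78.065; C₋=(-0.6312,-5.0499) cross=-78.065
  mode - wants cross < 0 → take C=(-0.6312,-5.0499) (cross=-78.065)
ex = (C−B)/|BC| = (0.3041,-0.9526); ey = (0.9526,0.3041)
P = B + -2.33·ex + -2.20·ey = (-5.8686,4.1217)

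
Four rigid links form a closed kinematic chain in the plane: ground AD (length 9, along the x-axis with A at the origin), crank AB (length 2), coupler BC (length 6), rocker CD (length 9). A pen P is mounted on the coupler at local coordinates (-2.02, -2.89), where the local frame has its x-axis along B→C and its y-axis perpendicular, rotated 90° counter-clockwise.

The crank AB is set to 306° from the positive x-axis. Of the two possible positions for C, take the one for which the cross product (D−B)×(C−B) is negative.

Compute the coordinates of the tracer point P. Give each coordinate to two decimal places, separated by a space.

-2.27 -0.89

A=(0,0), D=(9.00,0)
B = A + 2.00·(cos306°, sin306°) = (1.1756, -1.6180)
|BD| = 7.9900
circle(B,6.00) ∩ circle(D,9.00): a=1.1790, h=5.8830
  candidates: C₊=(1.1387,4.3819) cross=47.005; C₋=(3.5215,-7.1404) cross=-47.005
  mode - wants cross < 0 → take C=(3.5215,-7.1404) (cross=-47.005)
ex = (C−B)/|BC| = (0.3910,-0.9204); ey = (0.9204,0.3910)
P = B + -2.02·ex + -2.89·ey = (-2.2742,-0.8888)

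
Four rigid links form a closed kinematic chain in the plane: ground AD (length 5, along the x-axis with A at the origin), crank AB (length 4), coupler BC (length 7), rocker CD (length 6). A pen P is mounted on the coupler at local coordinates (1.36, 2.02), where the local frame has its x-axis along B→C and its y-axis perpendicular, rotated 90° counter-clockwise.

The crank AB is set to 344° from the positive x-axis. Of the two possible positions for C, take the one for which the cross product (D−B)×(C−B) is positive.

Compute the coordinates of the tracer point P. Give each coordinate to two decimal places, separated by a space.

A=(0,0), D=(5.00,0)
B = A + 4.00·(cos344°, sin344°) = (3.8450, -1.1025)
|BD| = 1.5967
circle(B,7.00) ∩ circle(D,6.00): a=4.8692, h=5.0290
  candidates: C₊=(3.8945,5.8973) cross=8.030; C₋=(10.8396,-1.3780) cross=-8.030
  mode + wants cross > 0 → take C=(3.8945,5.8973) (cross=8.030)
ex = (C−B)/|BC| = (0.0071,1.0000); ey = (-1.0000,0.0071)
P = B + 1.36·ex + 2.02·ey = (1.8347,0.2717)

1.83 0.27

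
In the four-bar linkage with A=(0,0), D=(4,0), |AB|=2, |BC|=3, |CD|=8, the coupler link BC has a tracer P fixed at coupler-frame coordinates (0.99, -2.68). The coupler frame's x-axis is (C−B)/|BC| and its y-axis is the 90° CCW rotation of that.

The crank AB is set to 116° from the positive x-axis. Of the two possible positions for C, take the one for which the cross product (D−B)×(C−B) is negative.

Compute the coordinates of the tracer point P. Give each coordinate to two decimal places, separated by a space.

A=(0,0), D=(4.00,0)
B = A + 2.00·(cos116°, sin116°) = (-0.8767, 1.7976)
|BD| = 5.1975
circle(B,3.00) ∩ circle(D,8.00): a=-2.6923, h=1.3235
  candidates: C₊=(-2.9451,3.9706) cross=6.879; C₋=(-3.8606,1.4869) cross=-6.879
  mode - wants cross < 0 → take C=(-3.8606,1.4869) (cross=-6.879)
ex = (C−B)/|BC| = (-0.9946,-0.1036); ey = (0.1036,-0.9946)
P = B + 0.99·ex + -2.68·ey = (-2.1390,4.3606)

-2.14 4.36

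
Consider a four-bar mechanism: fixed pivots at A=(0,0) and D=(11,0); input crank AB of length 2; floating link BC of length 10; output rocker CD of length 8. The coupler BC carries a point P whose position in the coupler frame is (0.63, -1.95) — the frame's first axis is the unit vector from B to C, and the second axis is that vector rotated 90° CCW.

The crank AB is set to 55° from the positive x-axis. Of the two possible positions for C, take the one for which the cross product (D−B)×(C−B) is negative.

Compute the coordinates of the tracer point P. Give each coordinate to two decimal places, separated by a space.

-0.13 0.04

A=(0,0), D=(11.00,0)
B = A + 2.00·(cos55°, sin55°) = (1.1472, 1.6383)
|BD| = 9.9881
circle(B,10.00) ∩ circle(D,8.00): a=6.7962, h=7.3356
  candidates: C₊=(9.0545,7.7598) cross=73.269; C₋=(6.6481,-6.7127) cross=-73.269
  mode - wants cross < 0 → take C=(6.6481,-6.7127) (cross=-73.269)
ex = (C−B)/|BC| = (0.5501,-0.8351); ey = (0.8351,0.5501)
P = B + 0.63·ex + -1.95·ey = (-0.1347,0.0395)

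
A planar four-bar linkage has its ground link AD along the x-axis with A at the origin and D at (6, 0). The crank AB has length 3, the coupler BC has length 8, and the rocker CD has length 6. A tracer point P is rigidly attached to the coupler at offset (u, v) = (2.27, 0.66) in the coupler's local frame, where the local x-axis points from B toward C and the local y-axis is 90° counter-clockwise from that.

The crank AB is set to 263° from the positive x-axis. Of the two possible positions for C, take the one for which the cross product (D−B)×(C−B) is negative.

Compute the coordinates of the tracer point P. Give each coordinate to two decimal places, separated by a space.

1.99 -3.19

A=(0,0), D=(6.00,0)
B = A + 3.00·(cos263°, sin263°) = (-0.3656, -2.9776)
|BD| = 7.0276
circle(B,8.00) ∩ circle(D,6.00): a=5.5059, h=5.8038
  candidates: C₊=(2.1626,4.6124) cross=40.787; C₋=(7.0808,-5.9019) cross=-40.787
  mode - wants cross < 0 → take C=(7.0808,-5.9019) (cross=-40.787)
ex = (C−B)/|BC| = (0.9308,-0.3655); ey = (0.3655,0.9308)
P = B + 2.27·ex + 0.66·ey = (1.9886,-3.1931)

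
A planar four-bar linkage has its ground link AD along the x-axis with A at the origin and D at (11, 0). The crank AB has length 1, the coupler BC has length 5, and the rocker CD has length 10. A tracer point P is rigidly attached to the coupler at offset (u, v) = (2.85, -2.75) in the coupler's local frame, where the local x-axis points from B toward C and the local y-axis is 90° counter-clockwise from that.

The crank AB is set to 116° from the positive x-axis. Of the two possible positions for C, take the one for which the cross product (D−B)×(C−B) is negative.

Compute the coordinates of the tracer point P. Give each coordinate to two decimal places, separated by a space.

-1.72 -2.85

A=(0,0), D=(11.00,0)
B = A + 1.00·(cos116°, sin116°) = (-0.4384, 0.8988)
|BD| = 11.4736
circle(B,5.00) ∩ circle(D,10.00): a=2.4685, h=4.3482
  candidates: C₊=(2.3631,5.0403) cross=49.890; C₋=(1.6819,-3.6294) cross=-49.890
  mode - wants cross < 0 → take C=(1.6819,-3.6294) (cross=-49.890)
ex = (C−B)/|BC| = (0.4240,-0.9056); ey = (0.9056,0.4240)
P = B + 2.85·ex + -2.75·ey = (-1.7203,-2.8484)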